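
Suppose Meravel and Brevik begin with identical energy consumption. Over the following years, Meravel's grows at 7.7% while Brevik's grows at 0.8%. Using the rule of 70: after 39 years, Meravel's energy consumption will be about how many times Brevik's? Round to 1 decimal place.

14.4 times

Only the 6.9-point difference matters.
70/6.9 ≈ 10.14 years per doubling of the ratio; 39 years gives 3.85 doublings, so ≈ 14.4×.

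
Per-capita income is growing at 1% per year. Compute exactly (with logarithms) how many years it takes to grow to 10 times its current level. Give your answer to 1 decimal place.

t = ln(10) / ln(1 + 0.01) = 2.3026 / 0.009950 ≈ 231.42.

231.4 years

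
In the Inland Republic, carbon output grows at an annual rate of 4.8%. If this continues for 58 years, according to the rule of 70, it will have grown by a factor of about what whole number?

about 16 times

At 4.8% one doubling takes ≈ 14.58 years; 58 years is 4 of them, so ×16.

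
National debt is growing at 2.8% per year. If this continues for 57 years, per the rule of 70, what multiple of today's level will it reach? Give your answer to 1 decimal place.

Doubling time ≈ 70/2.8 = 25.00 years.
57 years / 25.00 ≈ 2.28 doublings → factor 2^2.28 ≈ 4.9.

roughly 4.9 times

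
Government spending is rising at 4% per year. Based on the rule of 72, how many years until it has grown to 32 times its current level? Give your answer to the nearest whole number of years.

about 90 years

Doubling time ≈ 72/4 = 18.00 years.
32 = 2^5, so 5 doublings → 90 years.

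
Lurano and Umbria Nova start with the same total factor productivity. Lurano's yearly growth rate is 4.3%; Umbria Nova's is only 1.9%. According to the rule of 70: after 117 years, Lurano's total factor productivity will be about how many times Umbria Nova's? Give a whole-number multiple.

roughly 16 times

Rate gap = 4.3% − 1.9% = 2.4 points.
The ratio doubles every 70/2.4 ≈ 29.17 years.
117/29.17 ≈ 4.01 doublings → ratio ≈ 2^4.01 ≈ 16.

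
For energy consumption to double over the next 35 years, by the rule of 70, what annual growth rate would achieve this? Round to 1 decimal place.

about 2.0% a year

70 / 35 ≈ 2.00, so about 2.0% a year.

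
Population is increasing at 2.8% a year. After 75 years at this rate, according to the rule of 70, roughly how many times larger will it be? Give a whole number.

8 times

70/2.8 ≈ 25.00 years per doubling.
75 years fits 3 doublings: 2^3 = 8.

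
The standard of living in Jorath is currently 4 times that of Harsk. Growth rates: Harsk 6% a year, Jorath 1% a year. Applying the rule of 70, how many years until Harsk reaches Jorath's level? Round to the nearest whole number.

around 28 years

Harsk gains on Jorath at 6% − 1% = 5 points a year.
At that relative rate the gap halves every 70/5 ≈ 14.00 years.
A 4 times gap closes after 2 halvings: 2 × 14.00 ≈ 28 years.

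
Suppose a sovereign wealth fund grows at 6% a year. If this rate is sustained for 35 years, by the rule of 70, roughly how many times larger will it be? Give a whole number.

70/6 ≈ 11.67 years per doubling.
35 years fits 3 doublings: 2^3 = 8.

8 times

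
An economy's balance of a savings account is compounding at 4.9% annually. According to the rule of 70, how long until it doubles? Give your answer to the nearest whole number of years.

At 4.9%, doubling takes about 70/4.9 = 14.29 years.

around 14 years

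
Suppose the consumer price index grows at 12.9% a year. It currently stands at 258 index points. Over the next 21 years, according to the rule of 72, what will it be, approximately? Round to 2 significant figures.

approximately 3500 index points

Doubling time ≈ 72/12.9 = 5.58 years.
21 years is 21/5.58 ≈ 3.76 doublings, a factor of 2^3.76 ≈ 13.55.
258 × 13.55 ≈ 3500 index points.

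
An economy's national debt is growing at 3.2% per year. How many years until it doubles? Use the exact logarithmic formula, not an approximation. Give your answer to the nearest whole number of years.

t = ln(2) / ln(1 + 0.032) = 0.6931 / 0.031499 ≈ 22.00.
≈ 22 years.

22 years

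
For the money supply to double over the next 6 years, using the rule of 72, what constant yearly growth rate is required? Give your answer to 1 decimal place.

72 / 6 ≈ 12.00, so about 12.0% per year.

12.0%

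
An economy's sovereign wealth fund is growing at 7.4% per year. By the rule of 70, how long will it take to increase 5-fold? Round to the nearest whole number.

Doubling time ≈ 70/7.4 = 9.46 years.
5× is log₂ 5 ≈ 2.32 doublings, so ≈ 2.32 × 9.46 = 22 years.

approximately 22 years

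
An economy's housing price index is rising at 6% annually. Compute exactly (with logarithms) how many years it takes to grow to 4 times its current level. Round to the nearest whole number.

24 years

t = ln(4) / ln(1 + 0.06) = 1.3863 / 0.058269 ≈ 23.79.
≈ 24 years.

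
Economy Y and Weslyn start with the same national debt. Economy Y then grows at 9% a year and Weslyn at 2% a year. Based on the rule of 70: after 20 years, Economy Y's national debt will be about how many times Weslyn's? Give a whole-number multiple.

Only the 7-point difference matters.
70/7 ≈ 10.00 years per doubling of the ratio; 20 years gives 2.00 doublings, so ≈ 4×.

roughly 4 times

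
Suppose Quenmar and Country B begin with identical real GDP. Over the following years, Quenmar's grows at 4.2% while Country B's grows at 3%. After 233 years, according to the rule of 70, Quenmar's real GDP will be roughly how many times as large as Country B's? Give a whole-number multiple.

approximately 16 times

Only the 1.2-point difference matters.
70/1.2 ≈ 58.33 years per doubling of the ratio; 233 years gives 3.99 doublings, so ≈ 16×.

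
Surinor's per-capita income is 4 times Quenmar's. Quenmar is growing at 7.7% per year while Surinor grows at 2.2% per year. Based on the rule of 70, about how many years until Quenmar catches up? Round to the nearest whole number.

≈ 25 years

What matters is the difference: 5.5 pp.
Rule of 70 on the gap: the ratio halves every 70/5.5 ≈ 12.73 years.
A 4 times gap closes after 2 halvings: 2 × 12.73 ≈ 25 years.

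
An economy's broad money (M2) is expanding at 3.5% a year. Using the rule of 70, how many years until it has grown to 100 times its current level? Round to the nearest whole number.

Doubling time ≈ 70/3.5 = 20.00 years.
100× is log₂ 100 ≈ 6.64 doublings, so ≈ 6.64 × 20.00 = 133 years.

roughly 133 years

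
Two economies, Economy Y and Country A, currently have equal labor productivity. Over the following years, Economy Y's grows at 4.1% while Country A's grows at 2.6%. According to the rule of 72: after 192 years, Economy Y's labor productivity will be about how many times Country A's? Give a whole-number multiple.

roughly 16 times

Only the 1.5-point difference matters.
72/1.5 ≈ 48.00 years per doubling of the ratio; 192 years gives 4.00 doublings, so ≈ 16×.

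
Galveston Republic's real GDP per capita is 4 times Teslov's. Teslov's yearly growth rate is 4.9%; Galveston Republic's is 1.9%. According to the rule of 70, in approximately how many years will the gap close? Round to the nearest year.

Teslov gains on Galveston Republic at 4.9% − 1.9% = 3 points a year.
At that relative rate the gap halves every 70/3 ≈ 23.33 years.
A 4 times gap closes after 2 halvings: 2 × 23.33 ≈ 47 years.

approximately 47 years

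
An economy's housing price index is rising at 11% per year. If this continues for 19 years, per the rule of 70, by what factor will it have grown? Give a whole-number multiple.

around 8 times

70/11 ≈ 6.36 years per doubling.
19 years fits 3 doublings: 2^3 = 8.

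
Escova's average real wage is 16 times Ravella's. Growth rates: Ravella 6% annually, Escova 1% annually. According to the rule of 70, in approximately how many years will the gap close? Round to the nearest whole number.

about 56 years

The growth-rate gap is 6% − 1% = 5 percentage points.
So the ratio between them halves every 70/5 ≈ 14.00 years.
A 16 times gap closes after 4 halvings: 4 × 14.00 ≈ 56 years.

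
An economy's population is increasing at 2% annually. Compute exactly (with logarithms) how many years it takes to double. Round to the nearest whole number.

t = ln(2) / ln(1 + 0.02) = 0.6931 / 0.019803 ≈ 35.00.
≈ 35 years.

35 years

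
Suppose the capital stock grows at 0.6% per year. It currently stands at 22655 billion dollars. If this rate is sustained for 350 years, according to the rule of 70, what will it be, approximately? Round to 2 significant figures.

roughly 180000 billion dollars

It doubles every 70/0.6 ≈ 116.67 years, so 350 years is 3.00 doublings.
2^3.00 ≈ 8.00; 22655 × 8.00 ≈ 180000 billion dollars.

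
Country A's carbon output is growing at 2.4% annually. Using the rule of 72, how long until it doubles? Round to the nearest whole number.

30 years

Doubling time ≈ 72 / 2.4 = 30.00 years.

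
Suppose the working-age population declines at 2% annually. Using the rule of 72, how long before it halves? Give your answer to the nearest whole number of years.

Falling at 2%, it halves about every 72/2 = 36.00 years.

around 36 years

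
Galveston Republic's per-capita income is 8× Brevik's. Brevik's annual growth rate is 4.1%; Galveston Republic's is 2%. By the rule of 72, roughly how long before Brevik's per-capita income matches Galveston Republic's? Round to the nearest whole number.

Brevik gains on Galveston Republic at 4.1% − 2% = 2.1 points a year.
At that relative rate the gap halves every 72/2.1 ≈ 34.29 years.
An 8× gap closes after 3 halvings: 3 × 34.29 ≈ 103 years.

103 years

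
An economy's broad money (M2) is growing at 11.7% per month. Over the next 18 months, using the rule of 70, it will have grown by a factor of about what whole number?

70/11.7 ≈ 5.98 months per doubling.
18 months fits 3 doublings: 2^3 = 8.

≈ 8 times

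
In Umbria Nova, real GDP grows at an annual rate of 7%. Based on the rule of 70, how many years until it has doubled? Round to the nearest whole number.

≈ 10 years

Doubling time ≈ 70 / 7 = 10.00 years.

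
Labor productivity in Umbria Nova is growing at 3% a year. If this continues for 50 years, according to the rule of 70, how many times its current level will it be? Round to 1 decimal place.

about 4.4 times

Doubles every ≈ 23.33 years (70/3).
50 years is 2.14 doublings; 2^2.14 ≈ 4.4×.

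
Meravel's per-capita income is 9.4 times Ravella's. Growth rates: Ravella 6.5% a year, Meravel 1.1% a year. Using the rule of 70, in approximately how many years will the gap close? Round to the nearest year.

What matters is the difference: 5.4 pp.
Rule of 70 on the gap: the ratio halves every 70/5.4 ≈ 12.96 years.
A 9.4 times gap takes log₂(9.4) ≈ 3.23 halvings to close: 3.23 × 12.96 ≈ 42 years.

≈ 42 years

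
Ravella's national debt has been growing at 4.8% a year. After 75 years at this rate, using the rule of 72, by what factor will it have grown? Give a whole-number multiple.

At 4.8% one doubling takes ≈ 15.00 years; 75 years is 5 of them, so ×32.

≈ 32 times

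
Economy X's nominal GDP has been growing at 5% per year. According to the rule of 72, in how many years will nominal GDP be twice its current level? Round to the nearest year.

72/5 ≈ 14.40, so it doubles roughly every 14 years.

approximately 14 years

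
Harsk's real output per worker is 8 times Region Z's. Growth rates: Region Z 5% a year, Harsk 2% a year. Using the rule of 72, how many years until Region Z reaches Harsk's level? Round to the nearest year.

The growth-rate gap is 5% − 2% = 3 percentage points.
So the ratio between them halves every 72/3 ≈ 24.00 years.
An 8 times gap closes after 3 halvings: 3 × 24.00 ≈ 72 years.

about 72 years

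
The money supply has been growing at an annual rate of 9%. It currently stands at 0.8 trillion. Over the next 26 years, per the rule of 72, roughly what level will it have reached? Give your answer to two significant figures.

around 7.6 trillion

It doubles every 72/9 ≈ 8.00 years, so 26 years is 3.25 doublings.
2^3.25 ≈ 9.51; 0.8 × 9.51 ≈ 7.6 trillion.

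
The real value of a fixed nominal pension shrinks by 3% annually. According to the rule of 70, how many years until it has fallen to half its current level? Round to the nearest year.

The rule works in reverse for decay: 70/3 ≈ 23.33 years to halve.

around 23 years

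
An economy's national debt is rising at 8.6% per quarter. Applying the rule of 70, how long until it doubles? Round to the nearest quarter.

Doubling time ≈ 70 / 8.6 = 8.14 quarters.

about 8 quarters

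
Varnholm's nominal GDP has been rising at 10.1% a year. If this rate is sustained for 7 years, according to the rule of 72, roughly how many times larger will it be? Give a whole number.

72/10.1 ≈ 7.13 years per doubling.
7 years fits 1 doubling: 2^1 = 2.

about 2 times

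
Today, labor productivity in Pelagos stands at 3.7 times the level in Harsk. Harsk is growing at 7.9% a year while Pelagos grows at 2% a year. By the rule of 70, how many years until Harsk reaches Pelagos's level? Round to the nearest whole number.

What matters is the difference: 5.9 pp.
Rule of 70 on the gap: the ratio halves every 70/5.9 ≈ 11.86 years.
A 3.7 times gap takes log₂(3.7) ≈ 1.89 halvings to close: 1.89 × 11.86 ≈ 22 years.

around 22 years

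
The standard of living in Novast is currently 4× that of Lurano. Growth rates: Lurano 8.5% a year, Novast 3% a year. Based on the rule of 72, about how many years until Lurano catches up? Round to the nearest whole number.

around 26 years

What matters is the difference: 5.5 pp.
Rule of 72 on the gap: the ratio halves every 72/5.5 ≈ 13.09 years.
A 4× gap closes after 2 halvings: 2 × 13.09 ≈ 26 years.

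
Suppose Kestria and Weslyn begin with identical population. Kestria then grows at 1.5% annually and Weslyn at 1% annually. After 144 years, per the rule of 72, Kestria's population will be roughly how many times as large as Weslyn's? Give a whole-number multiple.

Rate gap = 1.5% − 1% = 0.5 points.
The ratio doubles every 72/0.5 ≈ 144.00 years.
144/144.00 ≈ 1.00 doublings → ratio ≈ 2^1.00 ≈ 2.

about 2 times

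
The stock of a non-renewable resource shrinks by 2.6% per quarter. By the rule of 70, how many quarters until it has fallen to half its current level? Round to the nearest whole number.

The rule works in reverse for decay: 70/2.6 ≈ 26.92 quarters to halve.

about 27 quarters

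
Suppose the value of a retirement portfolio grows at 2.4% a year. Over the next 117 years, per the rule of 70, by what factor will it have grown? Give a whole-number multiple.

70/2.4 ≈ 29.17 years per doubling.
117 years fits 4 doublings: 2^4 = 16.

approximately 16 times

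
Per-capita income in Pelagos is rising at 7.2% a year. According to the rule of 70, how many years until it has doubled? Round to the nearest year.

roughly 10 years

70/7.2 ≈ 9.72, so it doubles roughly every 10 years.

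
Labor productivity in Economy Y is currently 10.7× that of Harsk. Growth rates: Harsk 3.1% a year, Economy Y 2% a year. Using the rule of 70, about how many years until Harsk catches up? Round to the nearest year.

218 years

The growth-rate gap is 3.1% − 2% = 1.1 percentage points.
So the ratio between them halves every 70/1.1 ≈ 63.64 years.
A 10.7× gap takes log₂(10.7) ≈ 3.42 halvings to close: 3.42 × 63.64 ≈ 218 years.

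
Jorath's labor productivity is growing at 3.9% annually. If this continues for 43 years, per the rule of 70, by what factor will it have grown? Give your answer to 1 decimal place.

≈ 5.3 times

Doubles every ≈ 17.95 years (70/3.9).
43 years is 2.40 doublings; 2^2.40 ≈ 5.3×.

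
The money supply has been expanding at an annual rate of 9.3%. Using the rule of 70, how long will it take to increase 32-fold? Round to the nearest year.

At 9.3% it doubles every 70/9.3 ≈ 7.53 years.
Getting to 32× needs 5 doublings: 5 × 7.53 ≈ 38 years.

about 38 years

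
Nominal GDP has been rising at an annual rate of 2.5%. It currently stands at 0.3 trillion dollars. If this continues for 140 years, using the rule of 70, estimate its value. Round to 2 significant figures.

roughly 9.6 trillion dollars

It doubles every 70/2.5 ≈ 28.00 years, so 140 years is 5.00 doublings.
2^5.00 ≈ 32.00; 0.3 × 32.00 ≈ 9.6 trillion dollars.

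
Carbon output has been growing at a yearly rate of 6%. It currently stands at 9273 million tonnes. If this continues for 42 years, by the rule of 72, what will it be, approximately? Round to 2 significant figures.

around 100000 million tonnes

It doubles every 72/6 ≈ 12.00 years, so 42 years is 3.50 doublings.
2^3.50 ≈ 11.31; 9273 × 11.31 ≈ 100000 million tonnes.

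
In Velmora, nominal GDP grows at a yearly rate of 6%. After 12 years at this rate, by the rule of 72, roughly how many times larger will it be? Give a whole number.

Doubling time ≈ 72/6 = 12.00 years.
12/12.00 ≈ 1 doubling, so about 2^1 = 2×.

2 times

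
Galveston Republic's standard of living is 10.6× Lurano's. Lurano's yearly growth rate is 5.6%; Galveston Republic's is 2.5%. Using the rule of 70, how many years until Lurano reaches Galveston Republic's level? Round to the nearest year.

What matters is the difference: 3.1 pp.
Rule of 70 on the gap: the ratio halves every 70/3.1 ≈ 22.58 years.
A 10.6× gap takes log₂(10.6) ≈ 3.41 halvings to close: 3.41 × 22.58 ≈ 77 years.

roughly 77 years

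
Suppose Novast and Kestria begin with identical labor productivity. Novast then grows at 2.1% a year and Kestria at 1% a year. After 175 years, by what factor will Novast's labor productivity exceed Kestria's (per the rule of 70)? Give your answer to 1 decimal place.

roughly 6.7 times

Only the 1.1-point difference matters.
70/1.1 ≈ 63.64 years per doubling of the ratio; 175 years gives 2.75 doublings, so ≈ 6.7×.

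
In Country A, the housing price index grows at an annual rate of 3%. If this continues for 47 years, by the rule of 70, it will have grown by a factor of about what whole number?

4 times

70/3 ≈ 23.33 years per doubling.
47 years fits 2 doublings: 2^2 = 4.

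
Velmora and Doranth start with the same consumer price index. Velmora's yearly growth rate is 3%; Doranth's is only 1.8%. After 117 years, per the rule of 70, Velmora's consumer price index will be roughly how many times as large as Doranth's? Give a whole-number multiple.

4 times

Only the 1.2-point difference matters.
70/1.2 ≈ 58.33 years per doubling of the ratio; 117 years gives 2.01 doublings, so ≈ 4×.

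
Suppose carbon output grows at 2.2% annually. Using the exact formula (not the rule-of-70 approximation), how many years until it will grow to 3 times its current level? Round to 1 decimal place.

t = ln(3) / ln(1 + 0.022) = 1.0986 / 0.021761 ≈ 50.48.

50.5 years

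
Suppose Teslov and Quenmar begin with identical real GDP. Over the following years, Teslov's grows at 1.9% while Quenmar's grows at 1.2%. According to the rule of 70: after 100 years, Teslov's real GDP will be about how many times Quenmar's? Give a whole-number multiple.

Rate gap = 1.9% − 1.2% = 0.7 points.
The ratio doubles every 70/0.7 ≈ 100.00 years.
100/100.00 ≈ 1.00 doublings → ratio ≈ 2^1.00 ≈ 2.

≈ 2 times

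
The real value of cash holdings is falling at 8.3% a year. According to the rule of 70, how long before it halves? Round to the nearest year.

approximately 8 years

Falling at 8.3%, it halves about every 70/8.3 = 8.43 years.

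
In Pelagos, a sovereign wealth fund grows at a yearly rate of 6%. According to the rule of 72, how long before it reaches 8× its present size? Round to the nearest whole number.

about 36 years

At 6% it doubles every 72/6 ≈ 12.00 years.
Getting to 8× needs 3 doublings: 3 × 12.00 ≈ 36 years.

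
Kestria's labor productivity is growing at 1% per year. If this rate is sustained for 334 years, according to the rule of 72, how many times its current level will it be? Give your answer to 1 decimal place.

24.9 times

Doubling time ≈ 72/1 = 72.00 years.
334 years / 72.00 ≈ 4.64 doublings → factor 2^4.64 ≈ 24.9.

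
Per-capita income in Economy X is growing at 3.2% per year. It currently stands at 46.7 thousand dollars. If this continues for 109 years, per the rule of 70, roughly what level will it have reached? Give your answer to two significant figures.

roughly 1500 thousand dollars

It doubles every 70/3.2 ≈ 21.88 years, so 109 years is 4.98 doublings.
2^4.98 ≈ 31.56; 46.7 × 31.56 ≈ 1500 thousand dollars.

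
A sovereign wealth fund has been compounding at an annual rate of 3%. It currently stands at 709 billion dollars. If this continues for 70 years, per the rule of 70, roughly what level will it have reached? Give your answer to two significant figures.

Doubling time ≈ 70/3 = 23.33 years.
70 years is 70/23.33 ≈ 3.00 doublings, a factor of 2^3.00 ≈ 8.00.
709 × 8.00 ≈ 5700 billion dollars.

5700 billion dollars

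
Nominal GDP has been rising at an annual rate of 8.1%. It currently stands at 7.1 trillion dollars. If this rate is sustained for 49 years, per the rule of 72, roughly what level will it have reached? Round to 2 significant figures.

It doubles every 72/8.1 ≈ 8.89 years, so 49 years is 5.51 doublings.
2^5.51 ≈ 45.57; 7.1 × 45.57 ≈ 320 trillion dollars.

roughly 320 trillion dollars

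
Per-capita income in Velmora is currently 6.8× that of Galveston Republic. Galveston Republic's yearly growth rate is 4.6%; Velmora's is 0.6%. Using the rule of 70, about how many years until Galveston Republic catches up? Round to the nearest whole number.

around 48 years

Galveston Republic gains on Velmora at 4.6% − 0.6% = 4 points a year.
At that relative rate the gap halves every 70/4 ≈ 17.50 years.
A 6.8× gap takes log₂(6.8) ≈ 2.77 halvings to close: 2.77 × 17.50 ≈ 48 years.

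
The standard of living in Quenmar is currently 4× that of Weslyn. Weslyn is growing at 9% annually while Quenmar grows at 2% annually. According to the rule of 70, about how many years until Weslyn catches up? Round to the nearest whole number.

What matters is the difference: 7 pp.
Rule of 70 on the gap: the ratio halves every 70/7 ≈ 10.00 years.
A 4× gap closes after 2 halvings: 2 × 10.00 ≈ 20 years.

around 20 years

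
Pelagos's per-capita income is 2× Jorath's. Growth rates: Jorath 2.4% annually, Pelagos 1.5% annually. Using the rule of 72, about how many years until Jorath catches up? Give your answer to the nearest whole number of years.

80 years

What matters is the difference: 0.9 pp.
Rule of 72 on the gap: the ratio halves every 72/0.9 ≈ 80.00 years.
A 2× gap closes after 1 halving: 1 × 80.00 ≈ 80 years.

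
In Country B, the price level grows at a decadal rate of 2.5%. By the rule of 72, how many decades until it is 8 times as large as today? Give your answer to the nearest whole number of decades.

Doubling time ≈ 72/2.5 = 28.80 decades.
8× is 3 doublings, so 3 × 28.80 ≈ 86 decades.

86 decades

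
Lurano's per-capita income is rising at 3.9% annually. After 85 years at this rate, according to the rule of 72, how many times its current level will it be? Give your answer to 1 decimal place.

≈ 24.3 times

Doubling time ≈ 72/3.9 = 18.46 years.
85 years / 18.46 ≈ 4.60 doublings → factor 2^4.60 ≈ 24.3.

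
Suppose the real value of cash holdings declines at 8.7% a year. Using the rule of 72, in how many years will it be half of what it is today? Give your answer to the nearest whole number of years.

≈ 8 years

The rule works in reverse for decay: 72/8.7 ≈ 8.28 years to halve.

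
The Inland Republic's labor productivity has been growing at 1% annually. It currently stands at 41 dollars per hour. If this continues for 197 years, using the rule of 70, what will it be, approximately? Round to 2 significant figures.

roughly 290 dollars per hour

Doubling time ≈ 70/1 = 70.00 years.
197 years is 197/70.00 ≈ 2.81 doublings, a factor of 2^2.81 ≈ 7.01.
41 × 7.01 ≈ 290 dollars per hour.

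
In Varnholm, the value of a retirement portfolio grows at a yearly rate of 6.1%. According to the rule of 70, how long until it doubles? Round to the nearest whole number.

70/6.1 ≈ 11.48, so it doubles roughly every 11 years.

≈ 11 years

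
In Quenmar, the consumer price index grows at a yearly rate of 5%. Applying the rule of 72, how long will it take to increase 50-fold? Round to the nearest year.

One doubling takes 72/5 = 14.40 years.
Reaching 50× takes log₂(50) ≈ 5.64 doublings.
5.64 × 14.40 ≈ 81 years.

≈ 81 years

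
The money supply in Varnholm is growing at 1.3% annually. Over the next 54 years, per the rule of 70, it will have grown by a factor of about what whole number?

approximately 2 times

At 1.3% one doubling takes ≈ 53.85 years; 54 years is 1 of them, so ×2.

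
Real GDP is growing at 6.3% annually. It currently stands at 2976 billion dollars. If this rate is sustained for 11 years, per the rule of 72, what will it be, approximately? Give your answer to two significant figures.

Doubling time ≈ 72/6.3 = 11.43 years.
11 years is 11/11.43 ≈ 0.96 doublings, a factor of 2^0.96 ≈ 1.95.
2976 × 1.95 ≈ 5800 billion dollars.

approximately 5800 billion dollars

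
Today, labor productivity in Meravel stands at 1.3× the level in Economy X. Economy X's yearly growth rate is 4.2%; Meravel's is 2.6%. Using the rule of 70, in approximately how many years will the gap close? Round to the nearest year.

The growth-rate gap is 4.2% − 2.6% = 1.6 percentage points.
So the ratio between them halves every 70/1.6 ≈ 43.75 years.
A 1.3× gap takes log₂(1.3) ≈ 0.38 halvings to close: 0.38 × 43.75 ≈ 17 years.

17 years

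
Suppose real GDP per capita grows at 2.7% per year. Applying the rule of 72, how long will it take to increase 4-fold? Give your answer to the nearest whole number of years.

around 53 years

One doubling takes 72/2.7 = 26.67 years.
4 = 2^2, so 2 doublings → 53 years.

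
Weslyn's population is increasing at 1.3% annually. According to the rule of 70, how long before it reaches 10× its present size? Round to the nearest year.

Doubling time ≈ 70/1.3 = 53.85 years.
Reaching 10× takes log₂(10) ≈ 3.32 doublings.
3.32 × 53.85 ≈ 179 years.

≈ 179 years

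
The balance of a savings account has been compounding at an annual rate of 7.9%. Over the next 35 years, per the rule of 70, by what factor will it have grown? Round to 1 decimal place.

Doubles every ≈ 8.86 years (70/7.9).
35 years is 3.95 doublings; 2^3.95 ≈ 15.5×.

roughly 15.5 times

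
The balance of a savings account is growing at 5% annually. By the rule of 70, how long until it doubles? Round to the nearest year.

Doubling time ≈ 70 / 5 = 14.00 years.

about 14 years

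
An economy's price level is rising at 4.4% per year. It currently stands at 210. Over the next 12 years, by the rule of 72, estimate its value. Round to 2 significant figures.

Doubling time ≈ 72/4.4 = 16.36 years.
12 years is 12/16.36 ≈ 0.73 doublings, a factor of 2^0.73 ≈ 1.66.
210 × 1.66 ≈ 350.

roughly 350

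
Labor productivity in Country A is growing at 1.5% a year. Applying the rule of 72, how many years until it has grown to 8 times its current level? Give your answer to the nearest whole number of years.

≈ 144 years

At 1.5% it doubles every 72/1.5 ≈ 48.00 years.
Getting to 8× needs 3 doublings: 3 × 48.00 ≈ 144 years.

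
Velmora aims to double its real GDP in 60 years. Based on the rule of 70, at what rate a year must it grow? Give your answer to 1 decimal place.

roughly 1.2%

70 / 60 ≈ 1.17, so about 1.2% a year.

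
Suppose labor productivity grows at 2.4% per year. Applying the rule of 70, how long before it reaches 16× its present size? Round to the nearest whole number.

Doubling time ≈ 70/2.4 = 29.17 years.
16× is 4 doublings, so 4 × 29.17 ≈ 117 years.

about 117 years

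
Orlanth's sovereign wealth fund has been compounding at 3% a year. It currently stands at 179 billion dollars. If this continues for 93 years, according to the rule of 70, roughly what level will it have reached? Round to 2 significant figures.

roughly 2800 billion dollars

Doubling time ≈ 70/3 = 23.33 years.
93 years is 93/23.33 ≈ 3.99 doublings, a factor of 2^3.99 ≈ 15.89.
179 × 15.89 ≈ 2800 billion dollars.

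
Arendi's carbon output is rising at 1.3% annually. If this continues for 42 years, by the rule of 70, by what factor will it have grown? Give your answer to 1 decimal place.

approximately 1.7 times

Doubling time ≈ 70/1.3 = 53.85 years.
42 years / 53.85 ≈ 0.78 doublings → factor 2^0.78 ≈ 1.7.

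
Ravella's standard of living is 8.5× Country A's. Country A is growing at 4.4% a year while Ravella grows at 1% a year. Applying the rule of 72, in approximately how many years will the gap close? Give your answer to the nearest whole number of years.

What matters is the difference: 3.4 pp.
Rule of 72 on the gap: the ratio halves every 72/3.4 ≈ 21.18 years.
An 8.5× gap takes log₂(8.5) ≈ 3.09 halvings to close: 3.09 × 21.18 ≈ 65 years.

65 years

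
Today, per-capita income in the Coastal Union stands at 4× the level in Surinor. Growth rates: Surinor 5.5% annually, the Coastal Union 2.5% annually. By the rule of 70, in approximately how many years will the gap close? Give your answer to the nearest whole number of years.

around 47 years

The growth-rate gap is 5.5% − 2.5% = 3 percentage points.
So the ratio between them halves every 70/3 ≈ 23.33 years.
A 4× gap closes after 2 halvings: 2 × 23.33 ≈ 47 years.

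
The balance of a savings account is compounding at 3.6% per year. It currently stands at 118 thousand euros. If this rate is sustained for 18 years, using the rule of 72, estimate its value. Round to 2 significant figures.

roughly 220 thousand euros

Doubling time ≈ 72/3.6 = 20.00 years.
18 years is 18/20.00 ≈ 0.90 doublings, a factor of 2^0.90 ≈ 1.87.
118 × 1.87 ≈ 220 thousand euros.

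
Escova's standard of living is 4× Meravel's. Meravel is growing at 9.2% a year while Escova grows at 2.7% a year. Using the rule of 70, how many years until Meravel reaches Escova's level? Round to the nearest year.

The growth-rate gap is 9.2% − 2.7% = 6.5 percentage points.
So the ratio between them halves every 70/6.5 ≈ 10.77 years.
A 4× gap closes after 2 halvings: 2 × 10.77 ≈ 22 years.

roughly 22 years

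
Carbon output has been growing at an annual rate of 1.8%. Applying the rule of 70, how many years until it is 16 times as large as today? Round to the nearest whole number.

Doubling time ≈ 70/1.8 = 38.89 years.
16× is 4 doublings, so 4 × 38.89 ≈ 156 years.

around 156 years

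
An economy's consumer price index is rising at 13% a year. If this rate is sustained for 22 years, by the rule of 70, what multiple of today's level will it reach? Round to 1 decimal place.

approximately 17.0 times

Doubles every ≈ 5.38 years (70/13).
22 years is 4.09 doublings; 2^4.09 ≈ 17.0×.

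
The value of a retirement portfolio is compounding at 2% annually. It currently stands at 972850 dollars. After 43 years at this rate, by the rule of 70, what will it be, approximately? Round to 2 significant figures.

Doubling time ≈ 70/2 = 35.00 years.
43 years is 43/35.00 ≈ 1.23 doublings, a factor of 2^1.23 ≈ 2.35.
972850 × 2.35 ≈ 2300000 dollars.

approximately 2300000 dollars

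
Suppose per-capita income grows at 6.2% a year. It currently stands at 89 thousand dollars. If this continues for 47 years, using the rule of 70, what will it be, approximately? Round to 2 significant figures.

around 1600 thousand dollars

Doubling time ≈ 70/6.2 = 11.29 years.
47 years is 47/11.29 ≈ 4.16 doublings, a factor of 2^4.16 ≈ 17.88.
89 × 17.88 ≈ 1600 thousand dollars.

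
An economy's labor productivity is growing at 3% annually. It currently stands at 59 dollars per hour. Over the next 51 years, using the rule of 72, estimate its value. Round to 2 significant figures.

about 260 dollars per hour

Doubling time ≈ 72/3 = 24.00 years.
51 years is 51/24.00 ≈ 2.13 doublings, a factor of 2^2.13 ≈ 4.38.
59 × 4.38 ≈ 260 dollars per hour.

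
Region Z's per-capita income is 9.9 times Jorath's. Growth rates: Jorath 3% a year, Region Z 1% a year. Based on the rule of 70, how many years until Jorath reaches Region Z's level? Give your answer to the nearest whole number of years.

Jorath gains on Region Z at 3% − 1% = 2 points a year.
At that relative rate the gap halves every 70/2 ≈ 35.00 years.
A 9.9 times gap takes log₂(9.9) ≈ 3.31 halvings to close: 3.31 × 35.00 ≈ 116 years.

approximately 116 years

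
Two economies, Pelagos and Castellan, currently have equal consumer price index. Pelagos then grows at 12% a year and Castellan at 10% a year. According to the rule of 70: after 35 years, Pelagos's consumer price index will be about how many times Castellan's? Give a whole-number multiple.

roughly 2 times

Pelagos pulls ahead at 2 pp per year, so the ratio doubles every 70/2 ≈ 35.00 years.
In 35 years that's 1.00 doublings: 2^1.00 ≈ 2.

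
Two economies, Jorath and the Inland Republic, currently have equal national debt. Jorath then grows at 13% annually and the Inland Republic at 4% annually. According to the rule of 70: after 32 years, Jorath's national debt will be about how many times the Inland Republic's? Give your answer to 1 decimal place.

around 17.3 times

Jorath pulls ahead at 9 pp per year, so the ratio doubles every 70/9 ≈ 7.78 years.
In 32 years that's 4.11 doublings: 2^4.11 ≈ 17.3.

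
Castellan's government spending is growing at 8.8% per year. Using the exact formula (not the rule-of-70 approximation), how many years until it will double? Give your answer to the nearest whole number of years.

8 years

t = ln(2) / ln(1 + 0.088) = 0.6931 / 0.084341 ≈ 8.22.
≈ 8 years.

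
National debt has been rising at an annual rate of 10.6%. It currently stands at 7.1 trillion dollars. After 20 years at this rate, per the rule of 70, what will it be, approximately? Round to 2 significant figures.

about 58 trillion dollars

It doubles every 70/10.6 ≈ 6.60 years, so 20 years is 3.03 doublings.
2^3.03 ≈ 8.17; 7.1 × 8.17 ≈ 58 trillion dollars.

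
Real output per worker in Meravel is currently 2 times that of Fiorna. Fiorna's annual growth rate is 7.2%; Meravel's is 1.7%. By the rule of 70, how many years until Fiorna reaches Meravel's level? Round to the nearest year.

Fiorna gains on Meravel at 7.2% − 1.7% = 5.5 points a year.
At that relative rate the gap halves every 70/5.5 ≈ 12.73 years.
A 2 times gap closes after 1 halving: 1 × 12.73 ≈ 13 years.

≈ 13 years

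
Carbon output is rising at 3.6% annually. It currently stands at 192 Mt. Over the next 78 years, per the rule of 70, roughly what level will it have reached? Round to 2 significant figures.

about 3100 Mt

Doubling time ≈ 70/3.6 = 19.44 years.
78 years is 78/19.44 ≈ 4.01 doublings, a factor of 2^4.01 ≈ 16.11.
192 × 16.11 ≈ 3100 Mt.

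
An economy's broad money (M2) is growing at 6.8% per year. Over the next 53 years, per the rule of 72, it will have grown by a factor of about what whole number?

72/6.8 ≈ 10.59 years per doubling.
53 years fits 5 doublings: 2^5 = 32.

≈ 32 times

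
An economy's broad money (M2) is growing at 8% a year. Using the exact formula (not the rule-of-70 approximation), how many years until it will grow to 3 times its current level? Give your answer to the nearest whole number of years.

14 years

t = ln(3) / ln(1 + 0.08) = 1.0986 / 0.076961 ≈ 14.27.
≈ 14 years.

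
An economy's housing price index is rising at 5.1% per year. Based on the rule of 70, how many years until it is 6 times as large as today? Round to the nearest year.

35 years

Doubling time ≈ 70/5.1 = 13.73 years.
Reaching 6× takes log₂(6) ≈ 2.58 doublings.
2.58 × 13.73 ≈ 35 years.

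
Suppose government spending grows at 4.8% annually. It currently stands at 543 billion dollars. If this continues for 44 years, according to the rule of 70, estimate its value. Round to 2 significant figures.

about 4400 billion dollars

Doubling time ≈ 70/4.8 = 14.58 years.
44 years is 44/14.58 ≈ 3.02 doublings, a factor of 2^3.02 ≈ 8.11.
543 × 8.11 ≈ 4400 billion dollars.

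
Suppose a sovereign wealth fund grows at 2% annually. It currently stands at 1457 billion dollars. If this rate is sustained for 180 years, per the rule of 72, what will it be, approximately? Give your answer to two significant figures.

Doubling time ≈ 72/2 = 36.00 years.
180 years is 180/36.00 ≈ 5.00 doublings, a factor of 2^5.00 ≈ 32.00.
1457 × 32.00 ≈ 47000 billion dollars.

47000 billion dollars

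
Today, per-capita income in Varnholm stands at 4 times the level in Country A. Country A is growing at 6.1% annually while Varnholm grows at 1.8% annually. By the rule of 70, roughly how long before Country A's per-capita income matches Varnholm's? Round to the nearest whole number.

The growth-rate gap is 6.1% − 1.8% = 4.3 percentage points.
So the ratio between them halves every 70/4.3 ≈ 16.28 years.
A 4 times gap closes after 2 halvings: 2 × 16.28 ≈ 33 years.

approximately 33 years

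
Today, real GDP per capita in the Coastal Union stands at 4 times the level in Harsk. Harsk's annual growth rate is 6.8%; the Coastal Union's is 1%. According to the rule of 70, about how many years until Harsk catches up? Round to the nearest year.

24 years

What matters is the difference: 5.8 pp.
Rule of 70 on the gap: the ratio halves every 70/5.8 ≈ 12.07 years.
A 4 times gap closes after 2 halvings: 2 × 12.07 ≈ 24 years.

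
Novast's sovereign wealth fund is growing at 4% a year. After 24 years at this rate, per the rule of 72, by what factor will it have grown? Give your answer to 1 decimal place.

Doubles every ≈ 18.00 years (72/4).
24 years is 1.33 doublings; 2^1.33 ≈ 2.5×.

roughly 2.5 times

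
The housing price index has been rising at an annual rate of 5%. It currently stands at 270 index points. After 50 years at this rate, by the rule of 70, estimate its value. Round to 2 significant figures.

Doubling time ≈ 70/5 = 14.00 years.
50 years is 50/14.00 ≈ 3.57 doublings, a factor of 2^3.57 ≈ 11.88.
270 × 11.88 ≈ 3200 index points.

around 3200 index points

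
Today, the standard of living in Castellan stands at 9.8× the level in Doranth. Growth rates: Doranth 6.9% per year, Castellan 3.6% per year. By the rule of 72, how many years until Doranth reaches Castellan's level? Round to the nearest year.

roughly 72 years

Doranth gains on Castellan at 6.9% − 3.6% = 3.3 points a year.
At that relative rate the gap halves every 72/3.3 ≈ 21.82 years.
A 9.8× gap takes log₂(9.8) ≈ 3.29 halvings to close: 3.29 × 21.82 ≈ 72 years.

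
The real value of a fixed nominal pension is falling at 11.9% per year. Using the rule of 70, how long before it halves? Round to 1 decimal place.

about 5.9 years

Falling at 11.9%, it halves about every 70/11.9 = 5.88 years.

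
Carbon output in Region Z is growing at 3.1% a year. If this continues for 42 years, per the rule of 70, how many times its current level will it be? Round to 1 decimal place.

about 3.6 times

Doubles every ≈ 22.58 years (70/3.1).
42 years is 1.86 doublings; 2^1.86 ≈ 3.6×.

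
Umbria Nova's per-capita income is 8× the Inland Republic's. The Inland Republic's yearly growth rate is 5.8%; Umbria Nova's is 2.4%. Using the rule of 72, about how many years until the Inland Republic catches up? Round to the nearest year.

What matters is the difference: 3.4 pp.
Rule of 72 on the gap: the ratio halves every 72/3.4 ≈ 21.18 years.
An 8× gap closes after 3 halvings: 3 × 21.18 ≈ 64 years.

approximately 64 years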